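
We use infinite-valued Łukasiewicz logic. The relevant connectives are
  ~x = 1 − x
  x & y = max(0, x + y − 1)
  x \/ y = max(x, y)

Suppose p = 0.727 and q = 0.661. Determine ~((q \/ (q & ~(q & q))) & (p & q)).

q & q = max(0, 0.661 + 0.661 − 1) = max(0, 0.322) = 0.322
~(q & q) = 1 − 0.322 = 0.678
q & ~(q & q) = max(0, 0.661 + 0.678 − 1) = max(0, 0.339) = 0.339
q \/ (q & ~(q & q)) = max(0.661, 0.339) = 0.661
p & q = max(0, 0.727 + 0.661 − 1) = max(0, 0.388) = 0.388
(q \/ (q & ~(q & q))) & (p & q) = max(0, 0.661 + 0.388 − 1) = max(0, 0.049) = 0.049
~((q \/ (q & ~(q & q))) & (p & q)) = 1 − 0.049 = 0.951

0.951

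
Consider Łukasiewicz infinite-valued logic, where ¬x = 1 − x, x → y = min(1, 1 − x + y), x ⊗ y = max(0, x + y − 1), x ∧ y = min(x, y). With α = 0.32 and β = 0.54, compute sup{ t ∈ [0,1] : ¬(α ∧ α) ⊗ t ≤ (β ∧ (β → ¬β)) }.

α ∧ α = min(0.32, 0.32) = 0.32
¬(α ∧ α) = 1 − 0.32 = 0.68
So the left factor is ¬(α ∧ α) = 0.68.
¬β = 1 − 0.54 = 0.46
β → ¬β = min(1, 1 − 0.54 + 0.46) = min(1, 0.92) = 0.92
β ∧ (β → ¬β) = min(0.54, 0.92) = 0.54
So the right-hand bound is β ∧ (β → ¬β) = 0.54.
The residuum of the Łukasiewicz t-norm gives the supremum: min(1, 1 − 0.68 + 0.54).
1 − 0.68 + 0.54 = 0.86, so t = min(1, 0.86) = 0.86.
Check: 0.68 ⊗ 0.86 = max(0, 0.54) = 0.54 ≤ 0.54.

0.86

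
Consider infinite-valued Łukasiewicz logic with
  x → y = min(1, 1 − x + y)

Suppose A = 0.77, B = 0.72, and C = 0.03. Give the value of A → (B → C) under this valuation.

0.54

B → C = min(1, 1 − 0.72 + 0.03) = min(1, 0.31) = 0.31
A → (B → C) = min(1, 1 − 0.77 + 0.31) = min(1, 0.54) = 0.54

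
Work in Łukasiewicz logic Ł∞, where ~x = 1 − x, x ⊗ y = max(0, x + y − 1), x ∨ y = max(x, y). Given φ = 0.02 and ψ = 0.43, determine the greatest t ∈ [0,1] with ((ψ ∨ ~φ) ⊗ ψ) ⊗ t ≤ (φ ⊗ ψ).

0.59

~φ = 1 − 0.02 = 0.98
ψ ∨ ~φ = max(0.43, 0.98) = 0.98
(ψ ∨ ~φ) ⊗ ψ = max(0, 0.98 + 0.43 − 1) = max(0, 0.41) = 0.41
So the left factor is (ψ ∨ ~φ) ⊗ ψ = 0.41.
φ ⊗ ψ = max(0, 0.02 + 0.43 − 1) = max(0, -0.55) = 0.00
So the right-hand bound is φ ⊗ ψ = 0.00.
The residuum of the Łukasiewicz t-norm gives the supremum: min(1, 1 − 0.41 + 0.00).
1 − 0.41 + 0.00 = 0.59, so t = min(1, 0.59) = 0.59.
Check: 0.41 ⊗ 0.59 = max(0, 0.00) = 0.00 ≤ 0.00.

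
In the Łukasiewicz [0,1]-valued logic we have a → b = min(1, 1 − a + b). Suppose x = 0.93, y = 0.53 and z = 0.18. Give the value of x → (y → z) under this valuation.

y → z = min(1, 1 − 0.53 + 0.18) = min(1, 0.65) = 0.65
x → (y → z) = min(1, 1 − 0.93 + 0.65) = min(1, 0.72) = 0.72

0.72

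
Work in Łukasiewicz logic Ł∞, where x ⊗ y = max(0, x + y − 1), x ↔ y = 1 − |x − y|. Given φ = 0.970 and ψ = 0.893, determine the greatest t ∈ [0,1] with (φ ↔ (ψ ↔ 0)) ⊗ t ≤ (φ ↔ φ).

ψ ↔ 0 = 1 − |0.893 − 0.000| = 1 − 0.893 = 0.107
φ ↔ (ψ ↔ 0) = 1 − |0.970 − 0.107| = 1 − 0.863 = 0.137
So the left factor is φ ↔ (ψ ↔ 0) = 0.137.
φ ↔ φ = 1 − |0.970 − 0.970| = 1 − 0.000 = 1.000
So the right-hand bound is φ ↔ φ = 1.000.
The residuum of the Łukasiewicz t-norm gives the supremum: min(1, 1 − 0.137 + 1.000).
1 − 0.137 + 1.000 = 1.863, so t = min(1, 1.863) = 1.000.
Check: 0.137 ⊗ 1.000 = max(0, 0.137) = 0.137 ≤ 1.000.

1.000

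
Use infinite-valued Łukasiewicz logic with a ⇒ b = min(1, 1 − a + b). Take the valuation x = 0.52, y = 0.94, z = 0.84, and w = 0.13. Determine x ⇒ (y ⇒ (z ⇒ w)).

0.83

z ⇒ w = min(1, 1 − 0.84 + 0.13) = min(1, 0.29) = 0.29
y ⇒ (z ⇒ w) = min(1, 1 − 0.94 + 0.29) = min(1, 0.35) = 0.35
x ⇒ (y ⇒ (z ⇒ w)) = min(1, 1 − 0.52 + 0.35) = min(1, 0.83) = 0.83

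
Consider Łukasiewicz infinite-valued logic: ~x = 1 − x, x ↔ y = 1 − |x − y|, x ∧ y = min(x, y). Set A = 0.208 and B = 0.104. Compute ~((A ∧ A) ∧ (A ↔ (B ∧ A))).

A ∧ A = min(0.208, 0.208) = 0.208
B ∧ A = min(0.104, 0.208) = 0.104
A ↔ (B ∧ A) = 1 − |0.208 − 0.104| = 1 − 0.104 = 0.896
(A ∧ A) ∧ (A ↔ (B ∧ A)) = min(0.208, 0.896) = 0.208
~((A ∧ A) ∧ (A ↔ (B ∧ A))) = 1 − 0.208 = 0.792

0.792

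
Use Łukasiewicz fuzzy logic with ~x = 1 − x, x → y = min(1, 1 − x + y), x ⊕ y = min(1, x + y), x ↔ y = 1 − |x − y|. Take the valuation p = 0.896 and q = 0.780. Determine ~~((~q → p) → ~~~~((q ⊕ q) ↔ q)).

~q = 1 − 0.780 = 0.220
~q → p = min(1, 1 − 0.220 + 0.896) = min(1, 1.676) = 1.000
q ⊕ q = min(1, 0.780 + 0.780) = min(1, 1.560) = 1.000
(q ⊕ q) ↔ q = 1 − |1.000 − 0.780| = 1 − 0.220 = 0.780
~((q ⊕ q) ↔ q) = 1 − 0.780 = 0.220
~~((q ⊕ q) ↔ q) = 1 − 0.220 = 0.780
~~~((q ⊕ q) ↔ q) = 1 − 0.780 = 0.220
~~~~((q ⊕ q) ↔ q) = 1 − 0.220 = 0.780
(~q → p) → ~~~~((q ⊕ q) ↔ q) = min(1, 1 − 1.000 + 0.780) = min(1, 0.780) = 0.780
~((~q → p) → ~~~~((q ⊕ q) ↔ q)) = 1 − 0.780 = 0.220
~~((~q → p) → ~~~~((q ⊕ q) ↔ q)) = 1 − 0.220 = 0.780

0.780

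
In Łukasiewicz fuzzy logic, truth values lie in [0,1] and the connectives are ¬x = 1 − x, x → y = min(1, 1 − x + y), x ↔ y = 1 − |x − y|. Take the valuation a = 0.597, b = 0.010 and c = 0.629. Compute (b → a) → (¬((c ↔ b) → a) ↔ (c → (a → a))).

0.000

b → a = min(1, 1 − 0.010 + 0.597) = min(1, 1.587) = 1.000
c ↔ b = 1 − |0.629 − 0.010| = 1 − 0.619 = 0.381
(c ↔ b) → a = min(1, 1 − 0.381 + 0.597) = min(1, 1.216) = 1.000
¬((c ↔ b) → a) = 1 − 1.000 = 0.000
a → a = min(1, 1 − 0.597 + 0.597) = min(1, 1.000) = 1.000
c → (a → a) = min(1, 1 − 0.629 + 1.000) = min(1, 1.371) = 1.000
¬((c ↔ b) → a) ↔ (c → (a → a)) = 1 − |0.000 − 1.000| = 1 − 1.000 = 0.000
(b → a) → (¬((c ↔ b) → a) ↔ (c → (a → a))) = min(1, 1 − 1.000 + 0.000) = min(1, 0.000) = 0.000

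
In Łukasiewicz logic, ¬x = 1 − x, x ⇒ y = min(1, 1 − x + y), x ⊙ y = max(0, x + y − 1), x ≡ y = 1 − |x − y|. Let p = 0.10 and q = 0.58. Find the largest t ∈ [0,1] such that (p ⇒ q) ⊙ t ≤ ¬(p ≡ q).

p ⇒ q = min(1, 1 − 0.10 + 0.58) = min(1, 1.48) = 1.00
So the left factor is p ⇒ q = 1.00.
p ≡ q = 1 − |0.10 − 0.58| = 1 − 0.48 = 0.52
¬(p ≡ q) = 1 − 0.52 = 0.48
So the right-hand bound is ¬(p ≡ q) = 0.48.
The residuum of the Łukasiewicz t-norm gives the supremum: min(1, 1 − 1.00 + 0.48).
1 − 1.00 + 0.48 = 0.48, so t = min(1, 0.48) = 0.48.
Check: 1.00 ⊙ 0.48 = max(0, 0.48) = 0.48 ≤ 0.48.

0.48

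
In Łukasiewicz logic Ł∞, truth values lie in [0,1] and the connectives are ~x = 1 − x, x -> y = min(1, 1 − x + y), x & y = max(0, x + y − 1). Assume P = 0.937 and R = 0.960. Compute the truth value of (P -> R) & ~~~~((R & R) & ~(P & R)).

P -> R = min(1, 1 − 0.937 + 0.960) = min(1, 1.023) = 1.000
R & R = max(0, 0.960 + 0.960 − 1) = max(0, 0.920) = 0.920
P & R = max(0, 0.937 + 0.960 − 1) = max(0, 0.897) = 0.897
~(P & R) = 1 − 0.897 = 0.103
(R & R) & ~(P & R) = max(0, 0.920 + 0.103 − 1) = max(0, 0.023) = 0.023
~((R & R) & ~(P & R)) = 1 − 0.023 = 0.977
~~((R & R) & ~(P & R)) = 1 − 0.977 = 0.023
~~~((R & R) & ~(P & R)) = 1 − 0.023 = 0.977
~~~~((R & R) & ~(P & R)) = 1 − 0.977 = 0.023
(P -> R) & ~~~~((R & R) & ~(P & R)) = max(0, 1.000 + 0.023 − 1) = max(0, 0.023) = 0.023

0.023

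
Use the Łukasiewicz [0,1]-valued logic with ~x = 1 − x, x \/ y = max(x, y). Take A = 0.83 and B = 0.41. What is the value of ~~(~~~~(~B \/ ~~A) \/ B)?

~B = 1 − 0.41 = 0.59
~A = 1 − 0.83 = 0.17
~~A = 1 − 0.17 = 0.83
~B \/ ~~A = max(0.59, 0.83) = 0.83
~(~B \/ ~~A) = 1 − 0.83 = 0.17
~~(~B \/ ~~A) = 1 − 0.17 = 0.83
~~~(~B \/ ~~A) = 1 − 0.83 = 0.17
~~~~(~B \/ ~~A) = 1 − 0.17 = 0.83
~~~~(~B \/ ~~A) \/ B = max(0.83, 0.41) = 0.83
~(~~~~(~B \/ ~~A) \/ B) = 1 − 0.83 = 0.17
~~(~~~~(~B \/ ~~A) \/ B) = 1 − 0.17 = 0.83

0.83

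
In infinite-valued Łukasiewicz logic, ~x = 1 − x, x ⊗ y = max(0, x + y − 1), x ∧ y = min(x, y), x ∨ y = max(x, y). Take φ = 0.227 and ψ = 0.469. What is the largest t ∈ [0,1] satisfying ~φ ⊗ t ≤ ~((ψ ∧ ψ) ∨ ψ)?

0.758

~φ = 1 − 0.227 = 0.773
So the left factor is ~φ = 0.773.
ψ ∧ ψ = min(0.469, 0.469) = 0.469
(ψ ∧ ψ) ∨ ψ = max(0.469, 0.469) = 0.469
~((ψ ∧ ψ) ∨ ψ) = 1 − 0.469 = 0.531
So the right-hand bound is ~((ψ ∧ ψ) ∨ ψ) = 0.531.
The residuum of the Łukasiewicz t-norm gives the supremum: min(1, 1 − 0.773 + 0.531).
1 − 0.773 + 0.531 = 0.758, so t = min(1, 0.758) = 0.758.
Check: 0.773 ⊗ 0.758 = max(0, 0.531) = 0.531 ≤ 0.531.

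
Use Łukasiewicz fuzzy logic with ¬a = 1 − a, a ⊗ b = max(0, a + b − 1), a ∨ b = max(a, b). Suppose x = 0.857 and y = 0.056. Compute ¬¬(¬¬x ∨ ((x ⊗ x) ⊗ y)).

0.857

¬x = 1 − 0.857 = 0.143
¬¬x = 1 − 0.143 = 0.857
x ⊗ x = max(0, 0.857 + 0.857 − 1) = max(0, 0.714) = 0.714
(x ⊗ x) ⊗ y = max(0, 0.714 + 0.056 − 1) = max(0, -0.230) = 0.000
¬¬x ∨ ((x ⊗ x) ⊗ y) = max(0.857, 0.000) = 0.857
¬(¬¬x ∨ ((x ⊗ x) ⊗ y)) = 1 − 0.857 = 0.143
¬¬(¬¬x ∨ ((x ⊗ x) ⊗ y)) = 1 − 0.143 = 0.857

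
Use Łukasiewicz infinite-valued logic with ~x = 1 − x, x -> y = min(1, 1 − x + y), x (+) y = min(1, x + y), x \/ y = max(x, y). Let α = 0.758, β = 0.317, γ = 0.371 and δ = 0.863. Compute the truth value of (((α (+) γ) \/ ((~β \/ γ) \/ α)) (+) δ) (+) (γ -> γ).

α (+) γ = min(1, 0.758 + 0.371) = min(1, 1.129) = 1.000
~β = 1 − 0.317 = 0.683
~β \/ γ = max(0.683, 0.371) = 0.683
(~β \/ γ) \/ α = max(0.683, 0.758) = 0.758
(α (+) γ) \/ ((~β \/ γ) \/ α) = max(1.000, 0.758) = 1.000
((α (+) γ) \/ ((~β \/ γ) \/ α)) (+) δ = min(1, 1.000 + 0.863) = min(1, 1.863) = 1.000
γ -> γ = min(1, 1 − 0.371 + 0.371) = min(1, 1.000) = 1.000
(((α (+) γ) \/ ((~β \/ γ) \/ α)) (+) δ) (+) (γ -> γ) = min(1, 1.000 + 1.000) = min(1, 2.000) = 1.000

1.000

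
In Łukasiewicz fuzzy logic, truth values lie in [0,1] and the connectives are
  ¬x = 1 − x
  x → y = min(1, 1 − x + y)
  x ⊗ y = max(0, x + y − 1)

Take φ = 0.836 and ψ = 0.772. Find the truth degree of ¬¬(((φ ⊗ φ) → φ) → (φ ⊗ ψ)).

φ ⊗ φ = max(0, 0.836 + 0.836 − 1) = max(0, 0.672) = 0.672
(φ ⊗ φ) → φ = min(1, 1 − 0.672 + 0.836) = min(1, 1.164) = 1.000
φ ⊗ ψ = max(0, 0.836 + 0.772 − 1) = max(0, 0.608) = 0.608
((φ ⊗ φ) → φ) → (φ ⊗ ψ) = min(1, 1 − 1.000 + 0.608) = min(1, 0.608) = 0.608
¬(((φ ⊗ φ) → φ) → (φ ⊗ ψ)) = 1 − 0.608 = 0.392
¬¬(((φ ⊗ φ) → φ) → (φ ⊗ ψ)) = 1 − 0.392 = 0.608

0.608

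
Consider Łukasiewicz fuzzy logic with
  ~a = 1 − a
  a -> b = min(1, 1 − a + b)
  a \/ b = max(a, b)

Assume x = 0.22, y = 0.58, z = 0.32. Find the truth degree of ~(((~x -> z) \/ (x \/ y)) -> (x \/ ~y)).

0.16

~x = 1 − 0.22 = 0.78
~x -> z = min(1, 1 − 0.78 + 0.32) = min(1, 0.54) = 0.54
x \/ y = max(0.22, 0.58) = 0.58
(~x -> z) \/ (x \/ y) = max(0.54, 0.58) = 0.58
~y = 1 − 0.58 = 0.42
x \/ ~y = max(0.22, 0.42) = 0.42
((~x -> z) \/ (x \/ y)) -> (x \/ ~y) = min(1, 1 − 0.58 + 0.42) = min(1, 0.84) = 0.84
~(((~x -> z) \/ (x \/ y)) -> (x \/ ~y)) = 1 − 0.84 = 0.16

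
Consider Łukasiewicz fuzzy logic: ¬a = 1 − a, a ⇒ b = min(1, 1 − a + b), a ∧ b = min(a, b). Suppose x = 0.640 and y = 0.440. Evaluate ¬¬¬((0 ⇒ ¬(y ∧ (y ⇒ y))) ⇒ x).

0.360

y ⇒ y = min(1, 1 − 0.440 + 0.440) = min(1, 1.000) = 1.000
y ∧ (y ⇒ y) = min(0.440, 1.000) = 0.440
¬(y ∧ (y ⇒ y)) = 1 − 0.440 = 0.560
0 ⇒ ¬(y ∧ (y ⇒ y)) = min(1, 1 − 0.000 + 0.560) = min(1, 1.560) = 1.000
(0 ⇒ ¬(y ∧ (y ⇒ y))) ⇒ x = min(1, 1 − 1.000 + 0.640) = min(1, 0.640) = 0.640
¬((0 ⇒ ¬(y ∧ (y ⇒ y))) ⇒ x) = 1 − 0.640 = 0.360
¬¬((0 ⇒ ¬(y ∧ (y ⇒ y))) ⇒ x) = 1 − 0.360 = 0.640
¬¬¬((0 ⇒ ¬(y ∧ (y ⇒ y))) ⇒ x) = 1 − 0.640 = 0.360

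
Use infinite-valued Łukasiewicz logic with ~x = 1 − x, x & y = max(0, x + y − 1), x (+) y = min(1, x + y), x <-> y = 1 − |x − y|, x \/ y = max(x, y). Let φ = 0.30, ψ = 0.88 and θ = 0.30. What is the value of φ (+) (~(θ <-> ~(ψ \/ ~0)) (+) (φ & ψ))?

~0 = 1 − 0.00 = 1.00
ψ \/ ~0 = max(0.88, 1.00) = 1.00
~(ψ \/ ~0) = 1 − 1.00 = 0.00
θ <-> ~(ψ \/ ~0) = 1 − |0.30 − 0.00| = 1 − 0.30 = 0.70
~(θ <-> ~(ψ \/ ~0)) = 1 − 0.70 = 0.30
φ & ψ = max(0, 0.30 + 0.88 − 1) = max(0, 0.18) = 0.18
~(θ <-> ~(ψ \/ ~0)) (+) (φ & ψ) = min(1, 0.30 + 0.18) = min(1, 0.48) = 0.48
φ (+) (~(θ <-> ~(ψ \/ ~0)) (+) (φ & ψ)) = min(1, 0.30 + 0.48) = min(1, 0.78) = 0.78

0.78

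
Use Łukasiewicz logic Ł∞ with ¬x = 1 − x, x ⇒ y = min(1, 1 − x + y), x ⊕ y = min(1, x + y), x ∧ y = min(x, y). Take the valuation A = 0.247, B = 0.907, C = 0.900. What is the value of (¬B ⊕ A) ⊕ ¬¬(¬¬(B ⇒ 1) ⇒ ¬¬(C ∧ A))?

0.587

¬B = 1 − 0.907 = 0.093
¬B ⊕ A = min(1, 0.093 + 0.247) = min(1, 0.340) = 0.340
B ⇒ 1 = min(1, 1 − 0.907 + 1.000) = min(1, 1.093) = 1.000
¬(B ⇒ 1) = 1 − 1.000 = 0.000
¬¬(B ⇒ 1) = 1 − 0.000 = 1.000
C ∧ A = min(0.900, 0.247) = 0.247
¬(C ∧ A) = 1 − 0.247 = 0.753
¬¬(C ∧ A) = 1 − 0.753 = 0.247
¬¬(B ⇒ 1) ⇒ ¬¬(C ∧ A) = min(1, 1 − 1.000 + 0.247) = min(1, 0.247) = 0.247
¬(¬¬(B ⇒ 1) ⇒ ¬¬(C ∧ A)) = 1 − 0.247 = 0.753
¬¬(¬¬(B ⇒ 1) ⇒ ¬¬(C ∧ A)) = 1 − 0.753 = 0.247
(¬B ⊕ A) ⊕ ¬¬(¬¬(B ⇒ 1) ⇒ ¬¬(C ∧ A)) = min(1, 0.340 + 0.247) = min(1, 0.587) = 0.587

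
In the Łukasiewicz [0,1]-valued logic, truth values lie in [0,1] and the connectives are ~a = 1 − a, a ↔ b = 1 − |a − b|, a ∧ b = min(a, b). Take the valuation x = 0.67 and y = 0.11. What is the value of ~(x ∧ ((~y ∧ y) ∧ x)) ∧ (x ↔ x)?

0.89

~y = 1 − 0.11 = 0.89
~y ∧ y = min(0.89, 0.11) = 0.11
(~y ∧ y) ∧ x = min(0.11, 0.67) = 0.11
x ∧ ((~y ∧ y) ∧ x) = min(0.67, 0.11) = 0.11
~(x ∧ ((~y ∧ y) ∧ x)) = 1 − 0.11 = 0.89
x ↔ x = 1 − |0.67 − 0.67| = 1 − 0.00 = 1.00
~(x ∧ ((~y ∧ y) ∧ x)) ∧ (x ↔ x) = min(0.89, 1.00) = 0.89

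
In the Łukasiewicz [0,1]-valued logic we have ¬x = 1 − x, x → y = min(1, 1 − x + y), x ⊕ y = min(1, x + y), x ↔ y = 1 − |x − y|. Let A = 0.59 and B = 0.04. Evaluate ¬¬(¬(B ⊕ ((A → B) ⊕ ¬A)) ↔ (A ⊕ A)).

A → B = min(1, 1 − 0.59 + 0.04) = min(1, 0.45) = 0.45
¬A = 1 − 0.59 = 0.41
(A → B) ⊕ ¬A = min(1, 0.45 + 0.41) = min(1, 0.86) = 0.86
B ⊕ ((A → B) ⊕ ¬A) = min(1, 0.04 + 0.86) = min(1, 0.90) = 0.90
¬(B ⊕ ((A → B) ⊕ ¬A)) = 1 − 0.90 = 0.10
A ⊕ A = min(1, 0.59 + 0.59) = min(1, 1.18) = 1.00
¬(B ⊕ ((A → B) ⊕ ¬A)) ↔ (A ⊕ A) = 1 − |0.10 − 1.00| = 1 − 0.90 = 0.10
¬(¬(B ⊕ ((A → B) ⊕ ¬A)) ↔ (A ⊕ A)) = 1 − 0.10 = 0.90
¬¬(¬(B ⊕ ((A → B) ⊕ ¬A)) ↔ (A ⊕ A)) = 1 − 0.90 = 0.10

0.10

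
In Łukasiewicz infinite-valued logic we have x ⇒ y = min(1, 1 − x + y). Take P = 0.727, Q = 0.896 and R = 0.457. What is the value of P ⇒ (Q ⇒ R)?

Q ⇒ R = min(1, 1 − 0.896 + 0.457) = min(1, 0.561) = 0.561
P ⇒ (Q ⇒ R) = min(1, 1 − 0.727 + 0.561) = min(1, 0.834) = 0.834

0.834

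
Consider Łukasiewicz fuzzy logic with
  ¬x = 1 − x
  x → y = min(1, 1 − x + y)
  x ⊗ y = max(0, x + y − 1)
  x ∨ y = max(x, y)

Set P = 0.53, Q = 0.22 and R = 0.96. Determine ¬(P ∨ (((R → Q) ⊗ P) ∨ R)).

R → Q = min(1, 1 − 0.96 + 0.22) = min(1, 0.26) = 0.26
(R → Q) ⊗ P = max(0, 0.26 + 0.53 − 1) = max(0, -0.21) = 0.00
((R → Q) ⊗ P) ∨ R = max(0.00, 0.96) = 0.96
P ∨ (((R → Q) ⊗ P) ∨ R) = max(0.53, 0.96) = 0.96
¬(P ∨ (((R → Q) ⊗ P) ∨ R)) = 1 − 0.96 = 0.04

0.04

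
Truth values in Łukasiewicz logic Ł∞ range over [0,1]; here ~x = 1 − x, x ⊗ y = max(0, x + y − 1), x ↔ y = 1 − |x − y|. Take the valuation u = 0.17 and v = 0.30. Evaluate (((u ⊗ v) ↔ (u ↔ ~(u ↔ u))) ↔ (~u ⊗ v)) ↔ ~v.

u ⊗ v = max(0, 0.17 + 0.30 − 1) = max(0, -0.53) = 0.00
u ↔ u = 1 − |0.17 − 0.17| = 1 − 0.00 = 1.00
~(u ↔ u) = 1 − 1.00 = 0.00
u ↔ ~(u ↔ u) = 1 − |0.17 − 0.00| = 1 − 0.17 = 0.83
(u ⊗ v) ↔ (u ↔ ~(u ↔ u)) = 1 − |0.00 − 0.83| = 1 − 0.83 = 0.17
~u = 1 − 0.17 = 0.83
~u ⊗ v = max(0, 0.83 + 0.30 − 1) = max(0, 0.13) = 0.13
((u ⊗ v) ↔ (u ↔ ~(u ↔ u))) ↔ (~u ⊗ v) = 1 − |0.17 − 0.13| = 1 − 0.04 = 0.96
~v = 1 − 0.30 = 0.70
(((u ⊗ v) ↔ (u ↔ ~(u ↔ u))) ↔ (~u ⊗ v)) ↔ ~v = 1 − |0.96 − 0.70| = 1 − 0.26 = 0.74

0.74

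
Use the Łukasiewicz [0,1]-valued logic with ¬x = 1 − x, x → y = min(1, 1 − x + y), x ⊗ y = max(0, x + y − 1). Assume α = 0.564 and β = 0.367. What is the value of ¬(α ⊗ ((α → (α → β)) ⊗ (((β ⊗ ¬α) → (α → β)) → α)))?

0.872

α → β = min(1, 1 − 0.564 + 0.367) = min(1, 0.803) = 0.803
α → (α → β) = min(1, 1 − 0.564 + 0.803) = min(1, 1.239) = 1.000
¬α = 1 − 0.564 = 0.436
β ⊗ ¬α = max(0, 0.367 + 0.436 − 1) = max(0, -0.197) = 0.000
(β ⊗ ¬α) → (α → β) = min(1, 1 − 0.000 + 0.803) = min(1, 1.803) = 1.000
((β ⊗ ¬α) → (α → β)) → α = min(1, 1 − 1.000 + 0.564) = min(1, 0.564) = 0.564
(α → (α → β)) ⊗ (((β ⊗ ¬α) → (α → β)) → α) = max(0, 1.000 + 0.564 − 1) = max(0, 0.564) = 0.564
α ⊗ ((α → (α → β)) ⊗ (((β ⊗ ¬α) → (α → β)) → α)) = max(0, 0.564 + 0.564 − 1) = max(0, 0.128) = 0.128
¬(α ⊗ ((α → (α → β)) ⊗ (((β ⊗ ¬α) → (α → β)) → α))) = 1 − 0.128 = 0.872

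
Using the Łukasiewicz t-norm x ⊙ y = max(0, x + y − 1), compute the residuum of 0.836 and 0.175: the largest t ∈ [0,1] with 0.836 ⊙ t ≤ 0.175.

0.339

The residuum of the Łukasiewicz t-norm gives the supremum: min(1, 1 − 0.836 + 0.175).
1 − 0.836 + 0.175 = 0.339, so t = min(1, 0.339) = 0.339.
Check: 0.836 ⊙ 0.339 = max(0, 0.175) = 0.175 ≤ 0.175.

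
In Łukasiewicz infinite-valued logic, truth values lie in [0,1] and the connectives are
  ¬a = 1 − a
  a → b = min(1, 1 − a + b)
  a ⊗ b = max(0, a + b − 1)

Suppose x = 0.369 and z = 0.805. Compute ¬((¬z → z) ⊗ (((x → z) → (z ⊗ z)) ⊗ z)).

¬z = 1 − 0.805 = 0.195
¬z → z = min(1, 1 − 0.195 + 0.805) = min(1, 1.610) = 1.000
x → z = min(1, 1 − 0.369 + 0.805) = min(1, 1.436) = 1.000
z ⊗ z = max(0, 0.805 + 0.805 − 1) = max(0, 0.610) = 0.610
(x → z) → (z ⊗ z) = min(1, 1 − 1.000 + 0.610) = min(1, 0.610) = 0.610
((x → z) → (z ⊗ z)) ⊗ z = max(0, 0.610 + 0.805 − 1) = max(0, 0.415) = 0.415
(¬z → z) ⊗ (((x → z) → (z ⊗ z)) ⊗ z) = max(0, 1.000 + 0.415 − 1) = max(0, 0.415) = 0.415
¬((¬z → z) ⊗ (((x → z) → (z ⊗ z)) ⊗ z)) = 1 − 0.415 = 0.585

0.585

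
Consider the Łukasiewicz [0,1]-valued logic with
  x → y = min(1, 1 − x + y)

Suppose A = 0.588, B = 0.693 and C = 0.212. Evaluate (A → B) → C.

0.212

A → B = min(1, 1 − 0.588 + 0.693) = min(1, 1.105) = 1.000
(A → B) → C = min(1, 1 − 1.000 + 0.212) = min(1, 0.212) = 0.212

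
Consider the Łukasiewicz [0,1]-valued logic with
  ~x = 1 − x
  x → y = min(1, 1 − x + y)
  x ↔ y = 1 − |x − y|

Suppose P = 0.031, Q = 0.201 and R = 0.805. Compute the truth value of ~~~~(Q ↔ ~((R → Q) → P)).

R → Q = min(1, 1 − 0.805 + 0.201) = min(1, 0.396) = 0.396
(R → Q) → P = min(1, 1 − 0.396 + 0.031) = min(1, 0.635) = 0.635
~((R → Q) → P) = 1 − 0.635 = 0.365
Q ↔ ~((R → Q) → P) = 1 − |0.201 − 0.365| = 1 − 0.164 = 0.836
~(Q ↔ ~((R → Q) → P)) = 1 − 0.836 = 0.164
~~(Q ↔ ~((R → Q) → P)) = 1 − 0.164 = 0.836
~~~(Q ↔ ~((R → Q) → P)) = 1 − 0.836 = 0.164
~~~~(Q ↔ ~((R → Q) → P)) = 1 − 0.164 = 0.836

0.836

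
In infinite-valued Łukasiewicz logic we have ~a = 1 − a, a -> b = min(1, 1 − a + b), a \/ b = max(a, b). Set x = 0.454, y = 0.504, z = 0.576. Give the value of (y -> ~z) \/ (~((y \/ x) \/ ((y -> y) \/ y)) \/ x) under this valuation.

~z = 1 − 0.576 = 0.424
y -> ~z = min(1, 1 − 0.504 + 0.424) = min(1, 0.920) = 0.920
y \/ x = max(0.504, 0.454) = 0.504
y -> y = min(1, 1 − 0.504 + 0.504) = min(1, 1.000) = 1.000
(y -> y) \/ y = max(1.000, 0.504) = 1.000
(y \/ x) \/ ((y -> y) \/ y) = max(0.504, 1.000) = 1.000
~((y \/ x) \/ ((y -> y) \/ y)) = 1 − 1.000 = 0.000
~((y \/ x) \/ ((y -> y) \/ y)) \/ x = max(0.000, 0.454) = 0.454
(y -> ~z) \/ (~((y \/ x) \/ ((y -> y) \/ y)) \/ x) = max(0.920, 0.454) = 0.920

0.920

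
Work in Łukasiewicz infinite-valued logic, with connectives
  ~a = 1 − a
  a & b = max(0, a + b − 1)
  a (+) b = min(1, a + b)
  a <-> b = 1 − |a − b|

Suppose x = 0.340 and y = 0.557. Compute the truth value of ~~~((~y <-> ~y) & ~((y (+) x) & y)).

~y = 1 − 0.557 = 0.443
~y <-> ~y = 1 − |0.443 − 0.443| = 1 − 0.000 = 1.000
y (+) x = min(1, 0.557 + 0.340) = min(1, 0.897) = 0.897
(y (+) x) & y = max(0, 0.897 + 0.557 − 1) = max(0, 0.454) = 0.454
~((y (+) x) & y) = 1 − 0.454 = 0.546
(~y <-> ~y) & ~((y (+) x) & y) = max(0, 1.000 + 0.546 − 1) = max(0, 0.546) = 0.546
~((~y <-> ~y) & ~((y (+) x) & y)) = 1 − 0.546 = 0.454
~~((~y <-> ~y) & ~((y (+) x) & y)) = 1 − 0.454 = 0.546
~~~((~y <-> ~y) & ~((y (+) x) & y)) = 1 − 0.546 = 0.454

0.454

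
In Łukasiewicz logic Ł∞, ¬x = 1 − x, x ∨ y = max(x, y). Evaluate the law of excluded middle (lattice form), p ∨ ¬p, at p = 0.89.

0.89

¬p = 1 − 0.89 = 0.11
p ∨ ¬p = max(0.89, 0.11) = 0.89
(The value 0.89 < 1 shows this instance is not satisfied; not a Ł∞-tautology — its value is max(a, 1−a).)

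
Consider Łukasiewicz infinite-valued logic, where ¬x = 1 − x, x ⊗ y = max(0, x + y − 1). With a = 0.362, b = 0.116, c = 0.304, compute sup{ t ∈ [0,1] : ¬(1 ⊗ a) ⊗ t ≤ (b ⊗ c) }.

0.362

1 ⊗ a = max(0, 1.000 + 0.362 − 1) = max(0, 0.362) = 0.362
¬(1 ⊗ a) = 1 − 0.362 = 0.638
So the left factor is ¬(1 ⊗ a) = 0.638.
b ⊗ c = max(0, 0.116 + 0.304 − 1) = max(0, -0.580) = 0.000
So the right-hand bound is b ⊗ c = 0.000.
The residuum of the Łukasiewicz t-norm gives the supremum: min(1, 1 − 0.638 + 0.000).
1 − 0.638 + 0.000 = 0.362, so t = min(1, 0.362) = 0.362.
Check: 0.638 ⊗ 0.362 = max(0, 0.000) = 0.000 ≤ 0.000.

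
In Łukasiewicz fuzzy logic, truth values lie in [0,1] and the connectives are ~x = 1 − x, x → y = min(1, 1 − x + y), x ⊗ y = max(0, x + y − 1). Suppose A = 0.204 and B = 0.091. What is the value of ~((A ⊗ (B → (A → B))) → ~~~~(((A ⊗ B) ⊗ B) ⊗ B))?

A → B = min(1, 1 − 0.204 + 0.091) = min(1, 0.887) = 0.887
B → (A → B) = min(1, 1 − 0.091 + 0.887) = min(1, 1.796) = 1.000
A ⊗ (B → (A → B)) = max(0, 0.204 + 1.000 − 1) = max(0, 0.204) = 0.204
A ⊗ B = max(0, 0.204 + 0.091 − 1) = max(0, -0.705) = 0.000
(A ⊗ B) ⊗ B = max(0, 0.000 + 0.091 − 1) = max(0, -0.909) = 0.000
((A ⊗ B) ⊗ B) ⊗ B = max(0, 0.000 + 0.091 − 1) = max(0, -0.909) = 0.000
~(((A ⊗ B) ⊗ B) ⊗ B) = 1 − 0.000 = 1.000
~~(((A ⊗ B) ⊗ B) ⊗ B) = 1 − 1.000 = 0.000
~~~(((A ⊗ B) ⊗ B) ⊗ B) = 1 − 0.000 = 1.000
~~~~(((A ⊗ B) ⊗ B) ⊗ B) = 1 − 1.000 = 0.000
(A ⊗ (B → (A → B))) → ~~~~(((A ⊗ B) ⊗ B) ⊗ B) = min(1, 1 − 0.204 + 0.000) = min(1, 0.796) = 0.796
~((A ⊗ (B → (A → B))) → ~~~~(((A ⊗ B) ⊗ B) ⊗ B)) = 1 − 0.796 = 0.204

0.204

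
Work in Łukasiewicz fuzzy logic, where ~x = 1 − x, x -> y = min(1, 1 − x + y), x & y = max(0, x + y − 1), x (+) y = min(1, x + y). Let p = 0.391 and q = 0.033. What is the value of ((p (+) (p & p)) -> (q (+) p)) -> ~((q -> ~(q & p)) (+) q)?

0.000

p & p = max(0, 0.391 + 0.391 − 1) = max(0, -0.218) = 0.000
p (+) (p & p) = min(1, 0.391 + 0.000) = min(1, 0.391) = 0.391
q (+) p = min(1, 0.033 + 0.391) = min(1, 0.424) = 0.424
(p (+) (p & p)) -> (q (+) p) = min(1, 1 − 0.391 + 0.424) = min(1, 1.033) = 1.000
q & p = max(0, 0.033 + 0.391 − 1) = max(0, -0.576) = 0.000
~(q & p) = 1 − 0.000 = 1.000
q -> ~(q & p) = min(1, 1 − 0.033 + 1.000) = min(1, 1.967) = 1.000
(q -> ~(q & p)) (+) q = min(1, 1.000 + 0.033) = min(1, 1.033) = 1.000
~((q -> ~(q & p)) (+) q) = 1 − 1.000 = 0.000
((p (+) (p & p)) -> (q (+) p)) -> ~((q -> ~(q & p)) (+) q) = min(1, 1 − 1.000 + 0.000) = min(1, 0.000) = 0.000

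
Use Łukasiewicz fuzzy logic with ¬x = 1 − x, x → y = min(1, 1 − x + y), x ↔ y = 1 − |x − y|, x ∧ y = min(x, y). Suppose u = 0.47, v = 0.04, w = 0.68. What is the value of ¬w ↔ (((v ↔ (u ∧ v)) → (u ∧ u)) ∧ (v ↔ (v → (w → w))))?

0.72

¬w = 1 − 0.68 = 0.32
u ∧ v = min(0.47, 0.04) = 0.04
v ↔ (u ∧ v) = 1 − |0.04 − 0.04| = 1 − 0.00 = 1.00
u ∧ u = min(0.47, 0.47) = 0.47
(v ↔ (u ∧ v)) → (u ∧ u) = min(1, 1 − 1.00 + 0.47) = min(1, 0.47) = 0.47
w → w = min(1, 1 − 0.68 + 0.68) = min(1, 1.00) = 1.00
v → (w → w) = min(1, 1 − 0.04 + 1.00) = min(1, 1.96) = 1.00
v ↔ (v → (w → w)) = 1 − |0.04 − 1.00| = 1 − 0.96 = 0.04
((v ↔ (u ∧ v)) → (u ∧ u)) ∧ (v ↔ (v → (w → w))) = min(0.47, 0.04) = 0.04
¬w ↔ (((v ↔ (u ∧ v)) → (u ∧ u)) ∧ (v ↔ (v → (w → w)))) = 1 − |0.32 − 0.04| = 1 − 0.28 = 0.72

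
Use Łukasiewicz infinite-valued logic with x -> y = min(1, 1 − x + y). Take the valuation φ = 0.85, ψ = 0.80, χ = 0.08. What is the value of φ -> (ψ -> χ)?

0.43

ψ -> χ = min(1, 1 − 0.80 + 0.08) = min(1, 0.28) = 0.28
φ -> (ψ -> χ) = min(1, 1 − 0.85 + 0.28) = min(1, 0.43) = 0.43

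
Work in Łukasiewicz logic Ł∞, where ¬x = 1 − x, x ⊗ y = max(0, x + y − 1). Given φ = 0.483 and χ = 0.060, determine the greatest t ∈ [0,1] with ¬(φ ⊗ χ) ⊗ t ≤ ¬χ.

0.940

φ ⊗ χ = max(0, 0.483 + 0.060 − 1) = max(0, -0.457) = 0.000
¬(φ ⊗ χ) = 1 − 0.000 = 1.000
So the left factor is ¬(φ ⊗ χ) = 1.000.
¬χ = 1 − 0.060 = 0.940
So the right-hand bound is ¬χ = 0.940.
The residuum of the Łukasiewicz t-norm gives the supremum: min(1, 1 − 1.000 + 0.940).
1 − 1.000 + 0.940 = 0.940, so t = min(1, 0.940) = 0.940.
Check: 1.000 ⊗ 0.940 = max(0, 0.940) = 0.940 ≤ 0.940.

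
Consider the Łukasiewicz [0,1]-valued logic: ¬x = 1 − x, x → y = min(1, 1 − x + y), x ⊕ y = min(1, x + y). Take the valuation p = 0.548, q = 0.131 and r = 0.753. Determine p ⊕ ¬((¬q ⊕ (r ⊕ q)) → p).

1.000

¬q = 1 − 0.131 = 0.869
r ⊕ q = min(1, 0.753 + 0.131) = min(1, 0.884) = 0.884
¬q ⊕ (r ⊕ q) = min(1, 0.869 + 0.884) = min(1, 1.753) = 1.000
(¬q ⊕ (r ⊕ q)) → p = min(1, 1 − 1.000 + 0.548) = min(1, 0.548) = 0.548
¬((¬q ⊕ (r ⊕ q)) → p) = 1 − 0.548 = 0.452
p ⊕ ¬((¬q ⊕ (r ⊕ q)) → p) = min(1, 0.548 + 0.452) = min(1, 1.000) = 1.000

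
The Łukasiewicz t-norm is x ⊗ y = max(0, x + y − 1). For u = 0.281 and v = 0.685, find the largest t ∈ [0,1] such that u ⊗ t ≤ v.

1.000

The residuum of the Łukasiewicz t-norm gives the supremum: min(1, 1 − 0.281 + 0.685).
1 − 0.281 + 0.685 = 1.404, so t = min(1, 1.404) = 1.000.
Check: 0.281 ⊗ 1.000 = max(0, 0.281) = 0.281 ≤ 0.685.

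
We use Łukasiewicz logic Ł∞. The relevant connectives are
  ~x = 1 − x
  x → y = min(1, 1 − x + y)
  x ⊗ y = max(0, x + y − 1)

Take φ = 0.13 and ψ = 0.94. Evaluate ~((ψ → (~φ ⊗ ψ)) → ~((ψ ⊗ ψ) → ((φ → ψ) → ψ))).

0.87

~φ = 1 − 0.13 = 0.87
~φ ⊗ ψ = max(0, 0.87 + 0.94 − 1) = max(0, 0.81) = 0.81
ψ → (~φ ⊗ ψ) = min(1, 1 − 0.94 + 0.81) = min(1, 0.87) = 0.87
ψ ⊗ ψ = max(0, 0.94 + 0.94 − 1) = max(0, 0.88) = 0.88
φ → ψ = min(1, 1 − 0.13 + 0.94) = min(1, 1.81) = 1.00
(φ → ψ) → ψ = min(1, 1 − 1.00 + 0.94) = min(1, 0.94) = 0.94
(ψ ⊗ ψ) → ((φ → ψ) → ψ) = min(1, 1 − 0.88 + 0.94) = min(1, 1.06) = 1.00
~((ψ ⊗ ψ) → ((φ → ψ) → ψ)) = 1 − 1.00 = 0.00
(ψ → (~φ ⊗ ψ)) → ~((ψ ⊗ ψ) → ((φ → ψ) → ψ)) = min(1, 1 − 0.87 + 0.00) = min(1, 0.13) = 0.13
~((ψ → (~φ ⊗ ψ)) → ~((ψ ⊗ ψ) → ((φ → ψ) → ψ))) = 1 − 0.13 = 0.87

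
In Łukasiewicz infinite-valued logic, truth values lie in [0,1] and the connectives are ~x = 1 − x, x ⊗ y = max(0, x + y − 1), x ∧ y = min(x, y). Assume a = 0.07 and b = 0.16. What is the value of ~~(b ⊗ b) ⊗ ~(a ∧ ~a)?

b ⊗ b = max(0, 0.16 + 0.16 − 1) = max(0, -0.68) = 0.00
~(b ⊗ b) = 1 − 0.00 = 1.00
~~(b ⊗ b) = 1 − 1.00 = 0.00
~a = 1 − 0.07 = 0.93
a ∧ ~a = min(0.07, 0.93) = 0.07
~(a ∧ ~a) = 1 − 0.07 = 0.93
~~(b ⊗ b) ⊗ ~(a ∧ ~a) = max(0, 0.00 + 0.93 − 1) = max(0, -0.07) = 0.00

0.00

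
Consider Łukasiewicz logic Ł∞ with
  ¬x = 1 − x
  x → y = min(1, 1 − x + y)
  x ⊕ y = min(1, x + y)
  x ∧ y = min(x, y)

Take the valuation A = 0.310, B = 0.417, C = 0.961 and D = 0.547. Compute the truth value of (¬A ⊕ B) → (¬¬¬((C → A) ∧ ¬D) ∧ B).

¬A = 1 − 0.310 = 0.690
¬A ⊕ B = min(1, 0.690 + 0.417) = min(1, 1.107) = 1.000
C → A = min(1, 1 − 0.961 + 0.310) = min(1, 0.349) = 0.349
¬D = 1 − 0.547 = 0.453
(C → A) ∧ ¬D = min(0.349, 0.453) = 0.349
¬((C → A) ∧ ¬D) = 1 − 0.349 = 0.651
¬¬((C → A) ∧ ¬D) = 1 − 0.651 = 0.349
¬¬¬((C → A) ∧ ¬D) = 1 − 0.349 = 0.651
¬¬¬((C → A) ∧ ¬D) ∧ B = min(0.651, 0.417) = 0.417
(¬A ⊕ B) → (¬¬¬((C → A) ∧ ¬D) ∧ B) = min(1, 1 − 1.000 + 0.417) = min(1, 0.417) = 0.417

0.417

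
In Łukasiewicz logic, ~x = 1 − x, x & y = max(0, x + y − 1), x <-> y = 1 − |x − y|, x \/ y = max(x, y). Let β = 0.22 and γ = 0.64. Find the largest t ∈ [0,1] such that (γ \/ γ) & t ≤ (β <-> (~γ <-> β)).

0.72

γ \/ γ = max(0.64, 0.64) = 0.64
So the left factor is γ \/ γ = 0.64.
~γ = 1 − 0.64 = 0.36
~γ <-> β = 1 − |0.36 − 0.22| = 1 − 0.14 = 0.86
β <-> (~γ <-> β) = 1 − |0.22 − 0.86| = 1 − 0.64 = 0.36
So the right-hand bound is β <-> (~γ <-> β) = 0.36.
The residuum of the Łukasiewicz t-norm gives the supremum: min(1, 1 − 0.64 + 0.36).
1 − 0.64 + 0.36 = 0.72, so t = min(1, 0.72) = 0.72.
Check: 0.64 & 0.72 = max(0, 0.36) = 0.36 ≤ 0.36.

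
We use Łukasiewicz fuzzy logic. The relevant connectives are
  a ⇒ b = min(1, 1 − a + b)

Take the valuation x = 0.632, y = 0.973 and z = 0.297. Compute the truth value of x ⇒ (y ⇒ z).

y ⇒ z = min(1, 1 − 0.973 + 0.297) = min(1, 0.324) = 0.324
x ⇒ (y ⇒ z) = min(1, 1 − 0.632 + 0.324) = min(1, 0.692) = 0.692

0.692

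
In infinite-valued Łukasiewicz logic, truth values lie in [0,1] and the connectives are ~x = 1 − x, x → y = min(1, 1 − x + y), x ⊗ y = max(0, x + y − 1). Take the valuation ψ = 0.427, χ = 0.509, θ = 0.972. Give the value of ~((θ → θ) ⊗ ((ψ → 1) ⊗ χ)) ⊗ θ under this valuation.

θ → θ = min(1, 1 − 0.972 + 0.972) = min(1, 1.000) = 1.000
ψ → 1 = min(1, 1 − 0.427 + 1.000) = min(1, 1.573) = 1.000
(ψ → 1) ⊗ χ = max(0, 1.000 + 0.509 − 1) = max(0, 0.509) = 0.509
(θ → θ) ⊗ ((ψ → 1) ⊗ χ) = max(0, 1.000 + 0.509 − 1) = max(0, 0.509) = 0.509
~((θ → θ) ⊗ ((ψ → 1) ⊗ χ)) = 1 − 0.509 = 0.491
~((θ → θ) ⊗ ((ψ → 1) ⊗ χ)) ⊗ θ = max(0, 0.491 + 0.972 − 1) = max(0, 0.463) = 0.463

0.463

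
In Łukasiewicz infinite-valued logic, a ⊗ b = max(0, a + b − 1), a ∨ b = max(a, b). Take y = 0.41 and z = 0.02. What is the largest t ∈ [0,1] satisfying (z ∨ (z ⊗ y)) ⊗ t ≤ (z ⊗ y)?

0.98

z ⊗ y = max(0, 0.02 + 0.41 − 1) = max(0, -0.57) = 0.00
z ∨ (z ⊗ y) = max(0.02, 0.00) = 0.02
So the left factor is z ∨ (z ⊗ y) = 0.02.
So the right-hand bound is z ⊗ y = 0.00.
The residuum of the Łukasiewicz t-norm gives the supremum: min(1, 1 − 0.02 + 0.00).
1 − 0.02 + 0.00 = 0.98, so t = min(1, 0.98) = 0.98.
Check: 0.02 ⊗ 0.98 = max(0, 0.00) = 0.00 ≤ 0.00.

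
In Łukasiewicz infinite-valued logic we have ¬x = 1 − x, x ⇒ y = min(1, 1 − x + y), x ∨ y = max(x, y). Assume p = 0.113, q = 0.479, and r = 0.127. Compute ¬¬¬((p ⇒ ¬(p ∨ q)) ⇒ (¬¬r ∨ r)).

0.873

p ∨ q = max(0.113, 0.479) = 0.479
¬(p ∨ q) = 1 − 0.479 = 0.521
p ⇒ ¬(p ∨ q) = min(1, 1 − 0.113 + 0.521) = min(1, 1.408) = 1.000
¬r = 1 − 0.127 = 0.873
¬¬r = 1 − 0.873 = 0.127
¬¬r ∨ r = max(0.127, 0.127) = 0.127
(p ⇒ ¬(p ∨ q)) ⇒ (¬¬r ∨ r) = min(1, 1 − 1.000 + 0.127) = min(1, 0.127) = 0.127
¬((p ⇒ ¬(p ∨ q)) ⇒ (¬¬r ∨ r)) = 1 − 0.127 = 0.873
¬¬((p ⇒ ¬(p ∨ q)) ⇒ (¬¬r ∨ r)) = 1 − 0.873 = 0.127
¬¬¬((p ⇒ ¬(p ∨ q)) ⇒ (¬¬r ∨ r)) = 1 − 0.127 = 0.873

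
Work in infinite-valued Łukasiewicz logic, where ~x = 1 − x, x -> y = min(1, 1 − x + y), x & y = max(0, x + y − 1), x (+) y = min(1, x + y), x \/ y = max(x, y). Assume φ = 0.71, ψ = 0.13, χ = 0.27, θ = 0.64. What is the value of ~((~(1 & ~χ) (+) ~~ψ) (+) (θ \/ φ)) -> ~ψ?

~χ = 1 − 0.27 = 0.73
1 & ~χ = max(0, 1.00 + 0.73 − 1) = max(0, 0.73) = 0.73
~(1 & ~χ) = 1 − 0.73 = 0.27
~ψ = 1 − 0.13 = 0.87
~~ψ = 1 − 0.87 = 0.13
~(1 & ~χ) (+) ~~ψ = min(1, 0.27 + 0.13) = min(1, 0.40) = 0.40
θ \/ φ = max(0.64, 0.71) = 0.71
(~(1 & ~χ) (+) ~~ψ) (+) (θ \/ φ) = min(1, 0.40 + 0.71) = min(1, 1.11) = 1.00
~((~(1 & ~χ) (+) ~~ψ) (+) (θ \/ φ)) = 1 − 1.00 = 0.00
~((~(1 & ~χ) (+) ~~ψ) (+) (θ \/ φ)) -> ~ψ = min(1, 1 − 0.00 + 0.87) = min(1, 1.87) = 1.00

1.00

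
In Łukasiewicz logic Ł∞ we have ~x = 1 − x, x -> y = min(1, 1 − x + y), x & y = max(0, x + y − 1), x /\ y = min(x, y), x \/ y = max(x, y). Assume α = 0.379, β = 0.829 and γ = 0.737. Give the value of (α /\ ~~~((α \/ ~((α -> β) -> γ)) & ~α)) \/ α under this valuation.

0.379

α -> β = min(1, 1 − 0.379 + 0.829) = min(1, 1.450) = 1.000
(α -> β) -> γ = min(1, 1 − 1.000 + 0.737) = min(1, 0.737) = 0.737
~((α -> β) -> γ) = 1 − 0.737 = 0.263
α \/ ~((α -> β) -> γ) = max(0.379, 0.263) = 0.379
~α = 1 − 0.379 = 0.621
(α \/ ~((α -> β) -> γ)) & ~α = max(0, 0.379 + 0.621 − 1) = max(0, 0.000) = 0.000
~((α \/ ~((α -> β) -> γ)) & ~α) = 1 − 0.000 = 1.000
~~((α \/ ~((α -> β) -> γ)) & ~α) = 1 − 1.000 = 0.000
~~~((α \/ ~((α -> β) -> γ)) & ~α) = 1 − 0.000 = 1.000
α /\ ~~~((α \/ ~((α -> β) -> γ)) & ~α) = min(0.379, 1.000) = 0.379
(α /\ ~~~((α \/ ~((α -> β) -> γ)) & ~α)) \/ α = max(0.379, 0.379) = 0.379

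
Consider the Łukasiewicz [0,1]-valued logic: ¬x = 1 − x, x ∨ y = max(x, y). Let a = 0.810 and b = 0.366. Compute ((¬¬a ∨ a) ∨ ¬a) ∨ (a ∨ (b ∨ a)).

¬a = 1 − 0.810 = 0.190
¬¬a = 1 − 0.190 = 0.810
¬¬a ∨ a = max(0.810, 0.810) = 0.810
(¬¬a ∨ a) ∨ ¬a = max(0.810, 0.190) = 0.810
b ∨ a = max(0.366, 0.810) = 0.810
a ∨ (b ∨ a) = max(0.810, 0.810) = 0.810
((¬¬a ∨ a) ∨ ¬a) ∨ (a ∨ (b ∨ a)) = max(0.810, 0.810) = 0.810

0.810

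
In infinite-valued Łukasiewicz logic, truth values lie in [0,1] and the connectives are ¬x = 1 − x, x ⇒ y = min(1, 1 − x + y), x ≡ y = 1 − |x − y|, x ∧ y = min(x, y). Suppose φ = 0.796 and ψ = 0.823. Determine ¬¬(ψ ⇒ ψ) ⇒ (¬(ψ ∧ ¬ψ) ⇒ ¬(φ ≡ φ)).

ψ ⇒ ψ = min(1, 1 − 0.823 + 0.823) = min(1, 1.000) = 1.000
¬(ψ ⇒ ψ) = 1 − 1.000 = 0.000
¬¬(ψ ⇒ ψ) = 1 − 0.000 = 1.000
¬ψ = 1 − 0.823 = 0.177
ψ ∧ ¬ψ = min(0.823, 0.177) = 0.177
¬(ψ ∧ ¬ψ) = 1 − 0.177 = 0.823
φ ≡ φ = 1 − |0.796 − 0.796| = 1 − 0.000 = 1.000
¬(φ ≡ φ) = 1 − 1.000 = 0.000
¬(ψ ∧ ¬ψ) ⇒ ¬(φ ≡ φ) = min(1, 1 − 0.823 + 0.000) = min(1, 0.177) = 0.177
¬¬(ψ ⇒ ψ) ⇒ (¬(ψ ∧ ¬ψ) ⇒ ¬(φ ≡ φ)) = min(1, 1 − 1.000 + 0.177) = min(1, 0.177) = 0.177

0.177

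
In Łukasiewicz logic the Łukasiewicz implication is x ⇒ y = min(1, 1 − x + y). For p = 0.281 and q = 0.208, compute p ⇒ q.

0.927

p ⇒ q = min(1, 1 − 0.281 + 0.208) = min(1, 0.927) = 0.927
For comparison, the Gödel implication (1 if x ≤ y else y) would give 0.208.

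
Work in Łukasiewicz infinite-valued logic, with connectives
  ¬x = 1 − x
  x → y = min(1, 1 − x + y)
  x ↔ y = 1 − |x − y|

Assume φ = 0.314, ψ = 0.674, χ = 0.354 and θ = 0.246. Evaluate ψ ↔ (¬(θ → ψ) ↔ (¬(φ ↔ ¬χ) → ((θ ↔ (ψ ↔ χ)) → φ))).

θ → ψ = min(1, 1 − 0.246 + 0.674) = min(1, 1.428) = 1.000
¬(θ → ψ) = 1 − 1.000 = 0.000
¬χ = 1 − 0.354 = 0.646
φ ↔ ¬χ = 1 − |0.314 − 0.646| = 1 − 0.332 = 0.668
¬(φ ↔ ¬χ) = 1 − 0.668 = 0.332
ψ ↔ χ = 1 − |0.674 − 0.354| = 1 − 0.320 = 0.680
θ ↔ (ψ ↔ χ) = 1 − |0.246 − 0.680| = 1 − 0.434 = 0.566
(θ ↔ (ψ ↔ χ)) → φ = min(1, 1 − 0.566 + 0.314) = min(1, 0.748) = 0.748
¬(φ ↔ ¬χ) → ((θ ↔ (ψ ↔ χ)) → φ) = min(1, 1 − 0.332 + 0.748) = min(1, 1.416) = 1.000
¬(θ → ψ) ↔ (¬(φ ↔ ¬χ) → ((θ ↔ (ψ ↔ χ)) → φ)) = 1 − |0.000 − 1.000| = 1 − 1.000 = 0.000
ψ ↔ (¬(θ → ψ) ↔ (¬(φ ↔ ¬χ) → ((θ ↔ (ψ ↔ χ)) → φ))) = 1 − |0.674 − 0.000| = 1 − 0.674 = 0.326

0.326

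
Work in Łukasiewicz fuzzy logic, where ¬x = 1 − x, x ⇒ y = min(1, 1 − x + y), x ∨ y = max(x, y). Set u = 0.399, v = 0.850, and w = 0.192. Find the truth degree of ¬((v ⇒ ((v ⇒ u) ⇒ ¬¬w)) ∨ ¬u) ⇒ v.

1.000

v ⇒ u = min(1, 1 − 0.850 + 0.399) = min(1, 0.549) = 0.549
¬w = 1 − 0.192 = 0.808
¬¬w = 1 − 0.808 = 0.192
(v ⇒ u) ⇒ ¬¬w = min(1, 1 − 0.549 + 0.192) = min(1, 0.643) = 0.643
v ⇒ ((v ⇒ u) ⇒ ¬¬w) = min(1, 1 − 0.850 + 0.643) = min(1, 0.793) = 0.793
¬u = 1 − 0.399 = 0.601
(v ⇒ ((v ⇒ u) ⇒ ¬¬w)) ∨ ¬u = max(0.793, 0.601) = 0.793
¬((v ⇒ ((v ⇒ u) ⇒ ¬¬w)) ∨ ¬u) = 1 − 0.793 = 0.207
¬((v ⇒ ((v ⇒ u) ⇒ ¬¬w)) ∨ ¬u) ⇒ v = min(1, 1 − 0.207 + 0.850) = min(1, 1.643) = 1.000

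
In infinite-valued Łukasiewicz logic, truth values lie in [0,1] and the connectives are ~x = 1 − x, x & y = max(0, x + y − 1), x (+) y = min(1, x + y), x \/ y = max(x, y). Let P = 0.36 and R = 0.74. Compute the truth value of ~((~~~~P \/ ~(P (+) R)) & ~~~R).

1.00

~P = 1 − 0.36 = 0.64
~~P = 1 − 0.64 = 0.36
~~~P = 1 − 0.36 = 0.64
~~~~P = 1 − 0.64 = 0.36
P (+) R = min(1, 0.36 + 0.74) = min(1, 1.10) = 1.00
~(P (+) R) = 1 − 1.00 = 0.00
~~~~P \/ ~(P (+) R) = max(0.36, 0.00) = 0.36
~R = 1 − 0.74 = 0.26
~~R = 1 − 0.26 = 0.74
~~~R = 1 − 0.74 = 0.26
(~~~~P \/ ~(P (+) R)) & ~~~R = max(0, 0.36 + 0.26 − 1) = max(0, -0.38) = 0.00
~((~~~~P \/ ~(P (+) R)) & ~~~R) = 1 − 0.00 = 1.00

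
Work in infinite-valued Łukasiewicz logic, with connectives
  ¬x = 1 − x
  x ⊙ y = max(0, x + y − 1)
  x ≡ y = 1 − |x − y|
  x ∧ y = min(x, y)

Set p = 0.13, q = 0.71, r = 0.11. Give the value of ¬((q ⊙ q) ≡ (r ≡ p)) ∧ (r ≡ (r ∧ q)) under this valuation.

q ⊙ q = max(0, 0.71 + 0.71 − 1) = max(0, 0.42) = 0.42
r ≡ p = 1 − |0.11 − 0.13| = 1 − 0.02 = 0.98
(q ⊙ q) ≡ (r ≡ p) = 1 − |0.42 − 0.98| = 1 − 0.56 = 0.44
¬((q ⊙ q) ≡ (r ≡ p)) = 1 − 0.44 = 0.56
r ∧ q = min(0.11, 0.71) = 0.11
r ≡ (r ∧ q) = 1 − |0.11 − 0.11| = 1 − 0.00 = 1.00
¬((q ⊙ q) ≡ (r ≡ p)) ∧ (r ≡ (r ∧ q)) = min(0.56, 1.00) = 0.56

0.56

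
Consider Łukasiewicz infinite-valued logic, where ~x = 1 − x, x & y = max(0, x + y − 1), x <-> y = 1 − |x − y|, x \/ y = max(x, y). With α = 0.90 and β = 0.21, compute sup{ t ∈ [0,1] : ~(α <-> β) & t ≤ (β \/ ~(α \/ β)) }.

0.52

α <-> β = 1 − |0.90 − 0.21| = 1 − 0.69 = 0.31
~(α <-> β) = 1 − 0.31 = 0.69
So the left factor is ~(α <-> β) = 0.69.
α \/ β = max(0.90, 0.21) = 0.90
~(α \/ β) = 1 − 0.90 = 0.10
β \/ ~(α \/ β) = max(0.21, 0.10) = 0.21
So the right-hand bound is β \/ ~(α \/ β) = 0.21.
The residuum of the Łukasiewicz t-norm gives the supremum: min(1, 1 − 0.69 + 0.21).
1 − 0.69 + 0.21 = 0.52, so t = min(1, 0.52) = 0.52.
Check: 0.69 & 0.52 = max(0, 0.21) = 0.21 ≤ 0.21.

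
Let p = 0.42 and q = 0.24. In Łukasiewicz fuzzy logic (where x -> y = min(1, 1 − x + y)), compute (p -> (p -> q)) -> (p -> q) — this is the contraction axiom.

p -> q = min(1, 1 − 0.42 + 0.24) = min(1, 0.82) = 0.82
p -> (p -> q) = min(1, 1 − 0.42 + 0.82) = min(1, 1.40) = 1.00
(p -> (p -> q)) -> (p -> q) = min(1, 1 − 1.00 + 0.82) = min(1, 0.82) = 0.82
(The value 0.82 < 1 shows this instance is not satisfied; fails in Ł∞ (the t-norm is not idempotent).)

0.82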